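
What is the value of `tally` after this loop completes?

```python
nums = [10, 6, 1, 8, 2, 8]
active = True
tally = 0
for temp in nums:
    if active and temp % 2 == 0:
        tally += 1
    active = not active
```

Count even values at even positions
`tally` takes the values: 0 → 1 → 2

Answer: 2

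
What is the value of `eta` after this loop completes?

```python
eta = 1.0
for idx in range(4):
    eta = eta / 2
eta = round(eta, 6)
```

Halving LR 4 times: 1 / 2^4
`eta` takes the values: 1.0 → 0.5 → 0.25 → 0.125 → 0.0625

Answer: 0.0625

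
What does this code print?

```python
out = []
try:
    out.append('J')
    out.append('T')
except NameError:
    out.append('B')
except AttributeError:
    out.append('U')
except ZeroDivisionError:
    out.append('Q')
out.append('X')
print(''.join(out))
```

Execution trace: 'J' (try body) → 'T' (try body, no exception) → 'X' (after the try/except). Output: JTX

Answer: JTX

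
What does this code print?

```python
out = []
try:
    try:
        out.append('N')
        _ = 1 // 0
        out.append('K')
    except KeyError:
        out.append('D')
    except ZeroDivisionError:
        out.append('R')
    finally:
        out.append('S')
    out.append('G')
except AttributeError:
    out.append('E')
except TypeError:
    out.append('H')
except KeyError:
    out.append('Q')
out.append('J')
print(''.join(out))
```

Execution trace: 'N' (inner try body) → 'R' (inner except ZeroDivisionError) → 'S' (inner finally) → 'G' (try body, no exception) → 'J' (after the try/except). Output: NRSGJ

Answer: NRSGJ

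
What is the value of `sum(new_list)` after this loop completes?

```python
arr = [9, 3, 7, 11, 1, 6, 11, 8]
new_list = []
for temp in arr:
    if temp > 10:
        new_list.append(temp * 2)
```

Sum of doubled values > 10
`new_list` takes the values: [] → [22] → [22, 22]
So `sum(new_list)` = 44

Answer: 44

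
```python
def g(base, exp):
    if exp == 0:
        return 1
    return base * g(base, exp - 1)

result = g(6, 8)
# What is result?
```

g(6, 8) = 6 * 6 * 6 * 6 * 6 * 6 * 6 * 6 = 1679616

Answer: 1679616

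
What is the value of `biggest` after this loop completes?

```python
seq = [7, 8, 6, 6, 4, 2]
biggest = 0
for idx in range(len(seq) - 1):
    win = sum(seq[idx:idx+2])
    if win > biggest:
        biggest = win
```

Max sum of 2-element window in [7, 8, 6, 6, 4, 2]
`biggest` takes the values: 0 → 15

Answer: 15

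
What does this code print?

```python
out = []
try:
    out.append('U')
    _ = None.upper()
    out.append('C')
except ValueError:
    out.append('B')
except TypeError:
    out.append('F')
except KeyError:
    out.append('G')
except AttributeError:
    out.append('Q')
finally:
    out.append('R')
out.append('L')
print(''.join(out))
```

Execution trace: 'U' (try body) → 'Q' (except AttributeError) → 'R' (finally) → 'L' (after the try/except). Output: UQRL

Answer: UQRL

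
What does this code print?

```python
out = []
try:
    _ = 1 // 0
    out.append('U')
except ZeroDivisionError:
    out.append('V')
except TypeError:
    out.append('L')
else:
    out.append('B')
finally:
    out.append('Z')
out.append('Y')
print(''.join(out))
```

Execution trace: 'V' (except ZeroDivisionError) → 'Z' (finally) → 'Y' (after the try/except). Output: VZY

Answer: VZY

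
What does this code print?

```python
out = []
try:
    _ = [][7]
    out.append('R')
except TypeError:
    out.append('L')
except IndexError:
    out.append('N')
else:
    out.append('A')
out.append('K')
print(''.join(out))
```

Execution trace: 'N' (except IndexError) → 'K' (after the try/except). Output: NK

Answer: NK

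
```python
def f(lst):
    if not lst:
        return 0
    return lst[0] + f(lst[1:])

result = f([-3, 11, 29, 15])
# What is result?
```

(-3) + 11 + 29 + 15 + 0 = 52

Answer: 52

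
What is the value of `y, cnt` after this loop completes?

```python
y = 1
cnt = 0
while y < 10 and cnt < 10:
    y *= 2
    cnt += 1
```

Double until >= 10 or 10 iterations
`y, cnt` takes the values: (1, 0) → (2, 0) → (2, 1) → (4, 1) → (4, 2) → (8, 2) → (8, 3) → (16, 3) → (16, 4)

Answer: 16, 4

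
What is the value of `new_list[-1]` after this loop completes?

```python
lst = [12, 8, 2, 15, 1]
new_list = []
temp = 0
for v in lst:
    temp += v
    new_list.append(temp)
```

Cumulative sum ends at 38
`new_list` takes the values: [] → [12] → [12, 20] → [12, 20, 22] → [12, 20, 22, 37] → [12, 20, 22, 37, 38]
So `new_list[-1]` = 38

Answer: 38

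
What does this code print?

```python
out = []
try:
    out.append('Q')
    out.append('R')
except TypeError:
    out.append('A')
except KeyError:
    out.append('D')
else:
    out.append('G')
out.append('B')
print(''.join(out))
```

Execution trace: 'Q' (try body) → 'R' (try body, no exception) → 'G' (else) → 'B' (after the try/except). Output: QRGB

Answer: QRGB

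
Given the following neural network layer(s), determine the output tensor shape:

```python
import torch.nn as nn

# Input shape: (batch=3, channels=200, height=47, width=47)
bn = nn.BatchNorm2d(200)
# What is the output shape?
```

Input: (3, 200, 47, 47) -> Output: (3, 200, 47, 47)

Answer: (3, 200, 47, 47)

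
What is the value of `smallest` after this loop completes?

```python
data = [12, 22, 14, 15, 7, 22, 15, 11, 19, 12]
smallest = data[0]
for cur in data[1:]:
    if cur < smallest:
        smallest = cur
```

Minimum of [12, 22, 14, 15, 7, 22, 15, 11, 19, 12]
`smallest` takes the values: 12 → 7

Answer: 7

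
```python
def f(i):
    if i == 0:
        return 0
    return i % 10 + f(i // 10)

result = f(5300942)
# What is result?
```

Sum of digits of 5300942: 2 + 4 + 9 + 0 + 0 + 3 + 5 = 23

Answer: 23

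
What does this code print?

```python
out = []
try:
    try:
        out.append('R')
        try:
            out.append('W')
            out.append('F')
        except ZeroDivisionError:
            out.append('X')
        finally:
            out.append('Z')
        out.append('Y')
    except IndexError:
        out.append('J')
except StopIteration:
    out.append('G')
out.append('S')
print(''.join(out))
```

Execution trace: 'R' (try body) → 'W' (inner try body) → 'F' (inner try body, no exception) → 'Z' (inner finally) → 'Y' (try body, no exception) → 'S' (after the try/except). Output: RWFZYS

Answer: RWFZYS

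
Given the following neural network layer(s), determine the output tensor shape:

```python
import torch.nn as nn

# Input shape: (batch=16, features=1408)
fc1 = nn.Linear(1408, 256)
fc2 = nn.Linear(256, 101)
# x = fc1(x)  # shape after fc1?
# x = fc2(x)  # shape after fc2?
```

Input: (16, 1408) -> after fc1: (16, 256) -> Output: (16, 101)

Answer: (16, 101)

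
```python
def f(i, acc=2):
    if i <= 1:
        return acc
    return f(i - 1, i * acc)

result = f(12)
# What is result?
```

Accumulator trace (n, acc): (12, 2) -> (11, 24) -> (10, 264) -> (9, 2640) -> (8, 23760) -> (7, 190080) -> (6, 1330560) -> (5, 7983360) -> (4, 39916800) -> (3, 159667200) -> (2, 479001600) -> (1, 958003200) -> return 958003200

Answer: 958003200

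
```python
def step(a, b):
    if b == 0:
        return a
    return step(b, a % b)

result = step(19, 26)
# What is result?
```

step(19, 26) -> step(26, 19) -> step(19, 7) -> step(7, 5) -> step(5, 2) -> step(2, 1) -> step(1, 0) -> 1

Answer: 1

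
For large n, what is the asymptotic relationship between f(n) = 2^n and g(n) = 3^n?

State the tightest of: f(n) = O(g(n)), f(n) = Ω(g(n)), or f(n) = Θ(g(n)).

2^n vs 3^n: f(n) = O(g(n)) but not Ω(g(n)) — 3^n grows strictly faster than 2^n.

Answer: f(n) = O(g(n)) but not Ω(g(n)) — 3^n grows strictly faster than 2^n.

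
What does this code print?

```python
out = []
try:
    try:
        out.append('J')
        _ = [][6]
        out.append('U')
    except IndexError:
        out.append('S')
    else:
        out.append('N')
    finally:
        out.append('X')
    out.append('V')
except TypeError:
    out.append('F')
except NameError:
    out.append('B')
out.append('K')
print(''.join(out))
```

Execution trace: 'J' (inner try body) → 'S' (inner except IndexError) → 'X' (inner finally) → 'V' (try body, no exception) → 'K' (after the try/except). Output: JSXVK

Answer: JSXVK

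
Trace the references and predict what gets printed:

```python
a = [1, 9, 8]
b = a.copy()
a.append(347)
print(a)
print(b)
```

Key concept: list.copy() creates independent copy.
Step by step:
`a = [1, 9, 8]` → a = [1, 9, 8]
`b = a.copy()` → b = [1, 9, 8]
`a.append(347)` → a = [1, 9, 8, 347]
`print(a)` → prints [1, 9, 8, 347]
`print(b)` → prints [1, 9, 8]

Answer:
[1, 9, 8, 347]
[1, 9, 8]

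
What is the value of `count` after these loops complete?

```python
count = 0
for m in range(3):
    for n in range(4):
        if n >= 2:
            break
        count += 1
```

Inner breaks at 2, outer runs 3 times
`count` takes the values: 0 → 1 → 2 → 3 → 4 → 5 → 6

Answer: 6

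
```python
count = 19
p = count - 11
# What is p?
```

Trace:
`count = 19` → count = 19
`p = count - 11` → p = 8
So p = 8

Answer: 8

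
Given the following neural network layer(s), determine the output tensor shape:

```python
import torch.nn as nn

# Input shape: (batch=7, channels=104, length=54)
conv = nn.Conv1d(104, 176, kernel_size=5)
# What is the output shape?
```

Input: (7, 104, 54) -> Output: (7, 176, 50)

Answer: (7, 176, 50)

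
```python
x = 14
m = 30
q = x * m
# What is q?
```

Trace:
`x = 14` → x = 14
`m = 30` → m = 30
`q = x * m` → q = 420
So q = 420

Answer: 420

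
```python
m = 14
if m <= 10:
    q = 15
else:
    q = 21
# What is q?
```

Trace:
`m = 14` → m = 14
`if m <= 10: ...` → m <= 10 is False, take else branch → q = 21
So q = 21

Answer: 21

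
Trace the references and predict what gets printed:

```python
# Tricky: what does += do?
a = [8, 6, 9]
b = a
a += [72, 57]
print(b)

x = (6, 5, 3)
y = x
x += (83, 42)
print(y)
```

Key concept: += behavior differs for mutable vs immutable.
Step by step:
`a = [8, 6, 9]` → a = [8, 6, 9]
`b = a` → b = [8, 6, 9] (same object as a)
`a += [72, 57]` → a = [8, 6, 9, 72, 57] (same object as b); b = [8, 6, 9, 72, 57] (same object as a)
`print(b)` → prints [8, 6, 9, 72, 57]
`x = (6, 5, 3)` → x = (6, 5, 3)
`y = x` → y = (6, 5, 3)
`x += (83, 42)` → x = (6, 5, 3, 83, 42)
`print(y)` → prints (6, 5, 3)

Answer:
[8, 6, 9, 72, 57]
(6, 5, 3)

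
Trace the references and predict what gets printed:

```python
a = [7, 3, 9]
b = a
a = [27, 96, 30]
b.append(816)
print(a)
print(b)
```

Key concept: rebinding vs mutation: a is rebound to a new list, b still points at the original.
Step by step:
`a = [7, 3, 9]` → a = [7, 3, 9]
`b = a` → b = [7, 3, 9] (same object as a)
`a = [27, 96, 30]` → a = [27, 96, 30]
`b.append(816)` → b = [7, 3, 9, 816]
`print(a)` → prints [27, 96, 30]
`print(b)` → prints [7, 3, 9, 816]

Answer:
[27, 96, 30]
[7, 3, 9, 816]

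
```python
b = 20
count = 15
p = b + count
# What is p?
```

Trace:
`b = 20` → b = 20
`count = 15` → count = 15
`p = b + count` → p = 35
So p = 35

Answer: 35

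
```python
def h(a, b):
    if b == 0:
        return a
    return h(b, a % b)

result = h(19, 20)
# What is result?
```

h(19, 20) -> h(20, 19) -> h(19, 1) -> h(1, 0) -> 1

Answer: 1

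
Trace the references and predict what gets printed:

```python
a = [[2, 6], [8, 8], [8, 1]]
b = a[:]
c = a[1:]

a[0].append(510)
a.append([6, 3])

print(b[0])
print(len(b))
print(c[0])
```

Key concept: slice with nested mutation.
Step by step:
`a = [[2, 6], [8, 8], [8, 1]]` → a = [[2, 6], [8, 8], [8, 1]]
`b = a[:]` → b = [[2, 6], [8, 8], [8, 1]]
`c = a[1:]` → c = [[8, 8], [8, 1]]
`a[0].append(510)` → a = [[2, 6, 510], [8, 8], [8, 1]]; b = [[2, 6, 510], [8, 8], [8, 1]]
`a.append([6, 3])` → a = [[2, 6, 510], [8, 8], [8, 1], [6, 3]]
`print(b[0])` → prints [2, 6, 510]
`print(len(b))` → prints 3
`print(c[0])` → prints [8, 8]

Answer:
[2, 6, 510]
3
[8, 8]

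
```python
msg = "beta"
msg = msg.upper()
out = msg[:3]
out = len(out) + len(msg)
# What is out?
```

Trace:
`msg = "beta"` → msg = 'beta'
`msg = msg.upper()` → msg = 'BETA'
`out = msg[:3]` → out = 'BET'
`out = len(out) + len(msg)` → out = 7
So out = 7

Answer: 7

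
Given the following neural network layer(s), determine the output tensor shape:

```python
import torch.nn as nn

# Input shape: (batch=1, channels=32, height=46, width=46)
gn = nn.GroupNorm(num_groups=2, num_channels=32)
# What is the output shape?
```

Input: (1, 32, 46, 46) -> Output: (1, 32, 46, 46)

Answer: (1, 32, 46, 46)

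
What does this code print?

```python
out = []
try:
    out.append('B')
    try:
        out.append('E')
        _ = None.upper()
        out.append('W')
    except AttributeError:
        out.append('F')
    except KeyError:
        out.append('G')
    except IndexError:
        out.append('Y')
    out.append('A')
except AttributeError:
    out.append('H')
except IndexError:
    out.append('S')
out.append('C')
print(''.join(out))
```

Execution trace: 'B' (try body) → 'E' (inner try body) → 'F' (inner except AttributeError) → 'A' (try body, no exception) → 'C' (after the try/except). Output: BEFAC

Answer: BEFAC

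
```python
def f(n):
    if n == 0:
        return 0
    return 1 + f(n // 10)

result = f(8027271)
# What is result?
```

Count of digits of 8027271: 7

Answer: 7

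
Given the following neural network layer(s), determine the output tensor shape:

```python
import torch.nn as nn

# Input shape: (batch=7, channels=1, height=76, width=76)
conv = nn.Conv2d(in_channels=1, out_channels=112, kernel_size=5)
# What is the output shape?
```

Input: (7, 1, 76, 76) -> Output: (7, 112, 72, 72)

Answer: (7, 112, 72, 72)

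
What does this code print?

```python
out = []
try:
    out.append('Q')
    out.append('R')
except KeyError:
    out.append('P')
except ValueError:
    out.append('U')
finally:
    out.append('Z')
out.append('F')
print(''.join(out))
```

Execution trace: 'Q' (try body) → 'R' (try body, no exception) → 'Z' (finally) → 'F' (after the try/except). Output: QRZF

Answer: QRZF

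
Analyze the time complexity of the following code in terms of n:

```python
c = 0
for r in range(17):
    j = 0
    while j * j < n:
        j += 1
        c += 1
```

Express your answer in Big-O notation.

Each loop level contributes: 1 × √n. Multiplying the contributions gives O(√n).

Answer: O(√n)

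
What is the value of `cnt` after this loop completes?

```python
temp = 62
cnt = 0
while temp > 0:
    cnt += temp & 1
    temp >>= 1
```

Count set bits in 62 (binary: 0b111110)
`cnt` takes the values: 0 → 1 → 2 → 3 → 4 → 5

Answer: 5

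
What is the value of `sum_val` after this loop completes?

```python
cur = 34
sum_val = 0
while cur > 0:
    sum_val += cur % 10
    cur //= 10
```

Sum digits of 34
`sum_val` takes the values: 0 → 4 → 7

Answer: 7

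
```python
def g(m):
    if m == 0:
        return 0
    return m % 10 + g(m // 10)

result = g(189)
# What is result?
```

Sum of digits of 189: 9 + 8 + 1 = 18

Answer: 18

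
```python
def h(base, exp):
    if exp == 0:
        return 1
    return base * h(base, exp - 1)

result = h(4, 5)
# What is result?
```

h(4, 5) = 4 * 4 * 4 * 4 * 4 = 1024

Answer: 1024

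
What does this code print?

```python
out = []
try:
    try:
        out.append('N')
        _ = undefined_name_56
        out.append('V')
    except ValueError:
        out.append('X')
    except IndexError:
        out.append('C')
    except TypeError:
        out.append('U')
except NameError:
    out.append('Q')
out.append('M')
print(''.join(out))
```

Execution trace: 'N' (inner try body) → 'Q' (outer except NameError) → 'M' (after the try/except). Output: NQM

Answer: NQM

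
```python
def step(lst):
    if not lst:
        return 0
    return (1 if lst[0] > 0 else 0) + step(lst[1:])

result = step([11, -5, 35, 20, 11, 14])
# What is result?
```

Count of positive elements in [11, -5, 35, 20, 11, 14] = 5

Answer: 5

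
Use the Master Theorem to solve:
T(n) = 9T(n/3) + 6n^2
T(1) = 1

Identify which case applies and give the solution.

a=9, b=3, f(n)=6n^2. log_3(9) = 2. Since c=2 = 2, Case 2 applies: T(n) = Θ(n^log_b(a) · log n) = O(n^2 log n).

Answer: O(n^2 log n) - Case 2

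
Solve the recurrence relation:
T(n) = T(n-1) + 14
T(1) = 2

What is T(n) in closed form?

Unrolling: T(n) = T(1) + 14·(n-1) = 2 + 14(n-1) = 14n - 12.

Answer: T(n) = 14n - 12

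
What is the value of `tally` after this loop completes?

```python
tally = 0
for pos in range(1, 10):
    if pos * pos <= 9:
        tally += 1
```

Count numbers where pos² ≤ 9
`tally` takes the values: 0 → 1 → 2 → 3

Answer: 3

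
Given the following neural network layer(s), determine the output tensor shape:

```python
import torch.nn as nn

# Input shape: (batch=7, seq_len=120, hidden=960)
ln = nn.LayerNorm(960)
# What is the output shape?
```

Input: (7, 120, 960) -> Output: (7, 120, 960)

Answer: (7, 120, 960)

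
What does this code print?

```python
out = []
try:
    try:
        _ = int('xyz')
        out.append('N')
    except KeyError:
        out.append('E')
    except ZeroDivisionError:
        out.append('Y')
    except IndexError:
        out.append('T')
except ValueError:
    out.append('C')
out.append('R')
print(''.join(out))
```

Execution trace: 'C' (outer except ValueError) → 'R' (after the try/except). Output: CR

Answer: CR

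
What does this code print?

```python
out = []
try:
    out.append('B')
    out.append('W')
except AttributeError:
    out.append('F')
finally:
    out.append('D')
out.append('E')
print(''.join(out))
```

Execution trace: 'B' (try body) → 'W' (try body, no exception) → 'D' (finally) → 'E' (after the try/except). Output: BWDE

Answer: BWDE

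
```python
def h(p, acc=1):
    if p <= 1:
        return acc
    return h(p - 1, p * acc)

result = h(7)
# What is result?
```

Accumulator trace (n, acc): (7, 1) -> (6, 7) -> (5, 42) -> (4, 210) -> (3, 840) -> (2, 2520) -> (1, 5040) -> return 5040

Answer: 5040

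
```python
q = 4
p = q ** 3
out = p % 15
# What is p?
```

Trace:
`q = 4` → q = 4
`p = q ** 3` → p = 64
`out = p % 15` → out = 4
So p = 64

Answer: 64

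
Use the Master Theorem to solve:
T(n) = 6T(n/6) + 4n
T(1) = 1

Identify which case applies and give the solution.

a=6, b=6, f(n)=4n. log_6(6) = 1. Since c=1 = 1, Case 2 applies: T(n) = Θ(n^log_b(a) · log n) = O(n log n).

Answer: O(n log n) - Case 2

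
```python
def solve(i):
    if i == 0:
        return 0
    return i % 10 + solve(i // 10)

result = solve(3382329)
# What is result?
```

Sum of digits of 3382329: 9 + 2 + 3 + 2 + 8 + 3 + 3 = 30

Answer: 30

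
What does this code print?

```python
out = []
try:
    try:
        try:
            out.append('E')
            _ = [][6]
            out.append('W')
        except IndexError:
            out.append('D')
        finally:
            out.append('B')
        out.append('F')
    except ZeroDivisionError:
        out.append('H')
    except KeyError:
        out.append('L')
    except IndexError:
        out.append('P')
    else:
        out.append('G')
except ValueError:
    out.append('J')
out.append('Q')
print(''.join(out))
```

Execution trace: 'E' (inner try body) → 'D' (inner except IndexError) → 'B' (inner finally) → 'F' (try body, no exception) → 'G' (else) → 'Q' (after the try/except). Output: EDBFGQ

Answer: EDBFGQ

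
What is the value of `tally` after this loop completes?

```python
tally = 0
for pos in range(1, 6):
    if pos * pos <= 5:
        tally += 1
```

Count numbers where pos² ≤ 5
`tally` takes the values: 0 → 1 → 2

Answer: 2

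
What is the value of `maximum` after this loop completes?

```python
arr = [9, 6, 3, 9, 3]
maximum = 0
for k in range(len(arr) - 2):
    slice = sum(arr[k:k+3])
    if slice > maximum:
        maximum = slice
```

Max sum of 3-element window in [9, 6, 3, 9, 3]
`maximum` takes the values: 0 → 18

Answer: 18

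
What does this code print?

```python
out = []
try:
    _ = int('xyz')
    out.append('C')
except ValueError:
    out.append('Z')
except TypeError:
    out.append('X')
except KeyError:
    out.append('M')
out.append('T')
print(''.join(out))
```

Execution trace: 'Z' (except ValueError) → 'T' (after the try/except). Output: ZT

Answer: ZT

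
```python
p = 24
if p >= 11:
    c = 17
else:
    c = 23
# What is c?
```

Trace:
`p = 24` → p = 24
`if p >= 11: ...` → p >= 11 is True → c = 17
So c = 17

Answer: 17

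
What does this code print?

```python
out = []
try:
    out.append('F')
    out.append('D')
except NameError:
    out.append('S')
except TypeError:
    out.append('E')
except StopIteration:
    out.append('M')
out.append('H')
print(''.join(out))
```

Execution trace: 'F' (try body) → 'D' (try body, no exception) → 'H' (after the try/except). Output: FDH

Answer: FDH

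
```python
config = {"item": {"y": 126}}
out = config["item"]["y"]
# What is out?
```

Trace:
`config = {"item": {"y": 126}}` → config = {'item': {'y': 126}}
`out = config["item"]["y"]` → out = 126
So out = 126

Answer: 126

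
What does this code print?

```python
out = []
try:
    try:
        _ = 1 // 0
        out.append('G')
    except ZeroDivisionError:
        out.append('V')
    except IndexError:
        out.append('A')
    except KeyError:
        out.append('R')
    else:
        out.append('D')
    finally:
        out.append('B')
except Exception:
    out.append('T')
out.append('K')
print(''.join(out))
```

Execution trace: 'V' (inner except ZeroDivisionError) → 'B' (inner finally) → 'K' (after the try/except). Output: VBK

Answer: VBK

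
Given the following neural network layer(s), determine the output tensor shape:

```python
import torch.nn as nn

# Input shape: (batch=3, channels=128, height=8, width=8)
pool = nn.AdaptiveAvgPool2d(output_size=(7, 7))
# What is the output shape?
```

Input: (3, 128, 8, 8) -> Output: (3, 128, 7, 7)

Answer: (3, 128, 7, 7)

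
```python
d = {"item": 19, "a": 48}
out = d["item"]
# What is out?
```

Trace:
`d = {"item": 19, "a": 48}` → d = {'item': 19, 'a': 48}
`out = d["item"]` → out = 19
So out = 19

Answer: 19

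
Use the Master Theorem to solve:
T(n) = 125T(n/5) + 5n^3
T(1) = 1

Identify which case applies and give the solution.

a=125, b=5, f(n)=5n^3. log_5(125) = 3. Since c=3 = 3, Case 2 applies: T(n) = Θ(n^log_b(a) · log n) = O(n^3 log n).

Answer: O(n^3 log n) - Case 2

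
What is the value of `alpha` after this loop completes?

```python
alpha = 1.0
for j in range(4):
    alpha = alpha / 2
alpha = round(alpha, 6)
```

Halving LR 4 times: 1 / 2^4
`alpha` takes the values: 1.0 → 0.5 → 0.25 → 0.125 → 0.0625

Answer: 0.0625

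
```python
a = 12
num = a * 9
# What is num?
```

Trace:
`a = 12` → a = 12
`num = a * 9` → num = 108
So num = 108

Answer: 108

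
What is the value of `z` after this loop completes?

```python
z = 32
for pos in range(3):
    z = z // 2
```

Halve 3 times: 32 // 2^3 = 4
`z` takes the values: 32 → 16 → 8 → 4

Answer: 4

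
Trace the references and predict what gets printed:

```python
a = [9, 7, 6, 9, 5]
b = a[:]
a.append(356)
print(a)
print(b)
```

Key concept: slice [:] creates copy.
Step by step:
`a = [9, 7, 6, 9, 5]` → a = [9, 7, 6, 9, 5]
`b = a[:]` → b = [9, 7, 6, 9, 5]
`a.append(356)` → a = [9, 7, 6, 9, 5, 356]
`print(a)` → prints [9, 7, 6, 9, 5, 356]
`print(b)` → prints [9, 7, 6, 9, 5]

Answer:
[9, 7, 6, 9, 5, 356]
[9, 7, 6, 9, 5]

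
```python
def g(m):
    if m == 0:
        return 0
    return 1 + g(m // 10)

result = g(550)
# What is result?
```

Count of digits of 550: 3

Answer: 3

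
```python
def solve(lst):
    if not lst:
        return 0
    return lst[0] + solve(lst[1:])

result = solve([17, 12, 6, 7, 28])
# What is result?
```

17 + 12 + 6 + 7 + 28 + 0 = 70

Answer: 70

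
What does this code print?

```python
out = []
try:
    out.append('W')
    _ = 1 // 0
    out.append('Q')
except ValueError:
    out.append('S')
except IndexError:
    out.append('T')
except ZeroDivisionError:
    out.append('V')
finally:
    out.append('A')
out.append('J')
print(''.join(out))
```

Execution trace: 'W' (try body) → 'V' (except ZeroDivisionError) → 'A' (finally) → 'J' (after the try/except). Output: WVAJ

Answer: WVAJ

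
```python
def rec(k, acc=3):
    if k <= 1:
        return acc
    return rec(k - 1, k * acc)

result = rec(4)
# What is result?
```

Accumulator trace (n, acc): (4, 3) -> (3, 12) -> (2, 36) -> (1, 72) -> return 72

Answer: 72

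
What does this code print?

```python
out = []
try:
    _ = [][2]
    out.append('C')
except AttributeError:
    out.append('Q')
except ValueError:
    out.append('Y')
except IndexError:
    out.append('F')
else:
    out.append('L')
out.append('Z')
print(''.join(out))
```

Execution trace: 'F' (except IndexError) → 'Z' (after the try/except). Output: FZ

Answer: FZ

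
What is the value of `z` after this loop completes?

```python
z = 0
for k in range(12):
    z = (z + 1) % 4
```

Increment mod 4, 12 times = 0
`z` takes the values: 0 → 1 → 2 → 3 → 0 → 1 → 2 → 3 → 0 → 1 → 2 → 3 → 0

Answer: 0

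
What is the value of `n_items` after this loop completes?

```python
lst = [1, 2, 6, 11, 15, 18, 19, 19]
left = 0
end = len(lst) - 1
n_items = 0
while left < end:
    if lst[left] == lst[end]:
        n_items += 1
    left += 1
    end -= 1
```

Count matching pairs from ends
`n_items` takes the values: 0

Answer: 0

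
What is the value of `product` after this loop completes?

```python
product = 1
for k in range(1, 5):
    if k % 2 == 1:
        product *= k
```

Product of odd numbers 1 to 4
`product` takes the values: 1 → 3

Answer: 3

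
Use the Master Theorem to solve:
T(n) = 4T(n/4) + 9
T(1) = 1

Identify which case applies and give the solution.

a=4, b=4, f(n)=9. log_4(4) = 1. Since c=0 < 1, Case 1 applies: T(n) = Θ(n^log_b(a)) = O(n).

Answer: O(n) - Case 1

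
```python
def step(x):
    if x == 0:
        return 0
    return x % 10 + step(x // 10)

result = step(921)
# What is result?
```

Sum of digits of 921: 1 + 2 + 9 = 12

Answer: 12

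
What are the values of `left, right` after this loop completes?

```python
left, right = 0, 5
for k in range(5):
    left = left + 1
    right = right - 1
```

left goes 0→5, right goes 5→0
`left, right` takes the values: (0, 5) → (1, 5) → (1, 4) → (2, 4) → (2, 3) → (3, 3) → (3, 2) → (4, 2) → (4, 1) → (5, 1) → (5, 0)

Answer: 5, 0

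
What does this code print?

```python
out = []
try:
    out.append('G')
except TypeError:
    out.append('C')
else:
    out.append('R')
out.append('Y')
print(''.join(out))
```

Execution trace: 'G' (try body, no exception) → 'R' (else) → 'Y' (after the try/except). Output: GRY

Answer: GRY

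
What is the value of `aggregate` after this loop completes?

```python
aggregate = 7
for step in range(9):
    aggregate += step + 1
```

Start at 7, add 1 to 9 = 52
`aggregate` takes the values: 7 → 8 → 10 → 13 → 17 → 22 → 28 → 35 → 43 → 52

Answer: 52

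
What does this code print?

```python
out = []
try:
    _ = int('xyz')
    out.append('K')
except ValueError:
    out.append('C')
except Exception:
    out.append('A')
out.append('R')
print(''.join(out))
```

Execution trace: 'C' (except ValueError) → 'R' (after the try/except). Output: CR

Answer: CR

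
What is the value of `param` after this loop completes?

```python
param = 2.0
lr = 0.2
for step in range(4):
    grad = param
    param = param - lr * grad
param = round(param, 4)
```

Gradient descent: w = 2.0 * (1 - 0.2)^4
`param` takes the values: 2.0 → 1.6 → 1.28 → 1.024 → 0.8192

Answer: 0.8192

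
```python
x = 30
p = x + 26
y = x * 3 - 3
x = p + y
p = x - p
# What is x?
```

Trace:
`x = 30` → x = 30
`p = x + 26` → p = 56
`y = x * 3 - 3` → y = 87
`x = p + y` → x = 143
`p = x - p` → p = 87
So x = 143

Answer: 143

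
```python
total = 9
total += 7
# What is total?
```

Trace:
`total = 9` → total = 9
`total += 7` → total = 16
So total = 16

Answer: 16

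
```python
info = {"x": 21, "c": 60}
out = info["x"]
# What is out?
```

Trace:
`info = {"x": 21, "c": 60}` → info = {'x': 21, 'c': 60}
`out = info["x"]` → out = 21
So out = 21

Answer: 21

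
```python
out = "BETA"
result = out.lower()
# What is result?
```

Trace:
`out = "BETA"` → out = 'BETA'
`result = out.lower()` → result = 'beta'
So result = 'beta'

Answer: 'beta'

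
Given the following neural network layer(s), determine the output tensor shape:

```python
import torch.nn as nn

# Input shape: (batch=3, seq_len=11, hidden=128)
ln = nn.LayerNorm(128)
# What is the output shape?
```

Input: (3, 11, 128) -> Output: (3, 11, 128)

Answer: (3, 11, 128)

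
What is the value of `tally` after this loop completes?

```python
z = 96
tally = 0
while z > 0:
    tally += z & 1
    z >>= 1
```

Count set bits in 96 (binary: 0b1100000)
`tally` takes the values: 0 → 1 → 2

Answer: 2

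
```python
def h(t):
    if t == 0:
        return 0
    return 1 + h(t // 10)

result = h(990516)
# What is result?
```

Count of digits of 990516: 6

Answer: 6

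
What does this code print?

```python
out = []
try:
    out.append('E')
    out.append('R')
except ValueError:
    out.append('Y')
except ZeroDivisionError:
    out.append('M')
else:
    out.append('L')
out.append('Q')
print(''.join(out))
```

Execution trace: 'E' (try body) → 'R' (try body, no exception) → 'L' (else) → 'Q' (after the try/except). Output: ERLQ

Answer: ERLQ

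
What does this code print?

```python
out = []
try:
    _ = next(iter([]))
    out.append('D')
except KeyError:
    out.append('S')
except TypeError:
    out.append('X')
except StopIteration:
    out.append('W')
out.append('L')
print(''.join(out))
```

Execution trace: 'W' (except StopIteration) → 'L' (after the try/except). Output: WL

Answer: WL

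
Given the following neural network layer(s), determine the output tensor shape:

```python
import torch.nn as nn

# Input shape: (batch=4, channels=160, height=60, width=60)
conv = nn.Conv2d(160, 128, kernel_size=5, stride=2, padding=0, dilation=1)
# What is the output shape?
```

Input: (4, 160, 60, 60) -> Output: (4, 128, 28, 28)

Answer: (4, 128, 28, 28)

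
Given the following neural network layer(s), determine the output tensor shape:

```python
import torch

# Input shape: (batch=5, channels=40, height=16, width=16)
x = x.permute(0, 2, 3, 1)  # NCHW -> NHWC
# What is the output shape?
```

Input: (5, 40, 16, 16) -> Output: (5, 16, 16, 40)

Answer: (5, 16, 16, 40)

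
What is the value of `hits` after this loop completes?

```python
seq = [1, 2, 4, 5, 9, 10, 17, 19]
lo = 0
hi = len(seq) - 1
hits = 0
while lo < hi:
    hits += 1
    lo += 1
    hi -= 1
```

Iterations until pointers meet (list length 8)
`hits` takes the values: 0 → 1 → 2 → 3 → 4

Answer: 4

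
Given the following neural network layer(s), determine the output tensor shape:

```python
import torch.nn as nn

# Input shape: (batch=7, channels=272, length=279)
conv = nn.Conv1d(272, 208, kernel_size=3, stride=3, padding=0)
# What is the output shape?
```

Input: (7, 272, 279) -> Output: (7, 208, 93)

Answer: (7, 208, 93)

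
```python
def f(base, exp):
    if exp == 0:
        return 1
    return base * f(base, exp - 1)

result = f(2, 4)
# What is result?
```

f(2, 4) = 2 * 2 * 2 * 2 = 16

Answer: 16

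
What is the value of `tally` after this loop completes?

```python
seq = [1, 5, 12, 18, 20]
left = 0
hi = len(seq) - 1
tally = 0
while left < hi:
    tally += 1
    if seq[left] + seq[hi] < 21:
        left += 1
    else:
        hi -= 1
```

Steps to find pair summing to 21
`tally` takes the values: 0 → 1 → 2 → 3 → 4

Answer: 4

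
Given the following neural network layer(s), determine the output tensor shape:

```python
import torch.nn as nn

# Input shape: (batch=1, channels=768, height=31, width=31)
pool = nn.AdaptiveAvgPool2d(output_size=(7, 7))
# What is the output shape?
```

Input: (1, 768, 31, 31) -> Output: (1, 768, 7, 7)

Answer: (1, 768, 7, 7)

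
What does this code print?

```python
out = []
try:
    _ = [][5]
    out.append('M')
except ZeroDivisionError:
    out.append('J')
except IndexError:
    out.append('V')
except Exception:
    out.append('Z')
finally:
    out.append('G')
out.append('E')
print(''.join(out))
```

Execution trace: 'V' (except IndexError) → 'G' (finally) → 'E' (after the try/except). Output: VGE

Answer: VGE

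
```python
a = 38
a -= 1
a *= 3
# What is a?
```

Trace:
`a = 38` → a = 38
`a -= 1` → a = 37
`a *= 3` → a = 111
So a = 111

Answer: 111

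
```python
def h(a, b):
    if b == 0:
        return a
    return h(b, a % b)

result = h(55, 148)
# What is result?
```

h(55, 148) -> h(148, 55) -> h(55, 38) -> h(38, 17) -> h(17, 4) -> h(4, 1) -> h(1, 0) -> 1

Answer: 1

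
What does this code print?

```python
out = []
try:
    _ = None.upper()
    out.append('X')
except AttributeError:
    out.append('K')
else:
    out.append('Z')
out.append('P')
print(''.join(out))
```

Execution trace: 'K' (except AttributeError) → 'P' (after the try/except). Output: KP

Answer: KP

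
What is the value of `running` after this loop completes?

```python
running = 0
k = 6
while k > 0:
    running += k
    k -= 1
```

Sum 6 down to 1
`running` takes the values: 0 → 6 → 11 → 15 → 18 → 20 → 21

Answer: 21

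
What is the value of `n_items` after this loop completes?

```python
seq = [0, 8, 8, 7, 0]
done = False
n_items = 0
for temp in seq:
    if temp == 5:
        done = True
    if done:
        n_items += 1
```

Count elements after first 5 in [0, 8, 8, 7, 0]
`n_items` takes the values: 0

Answer: 0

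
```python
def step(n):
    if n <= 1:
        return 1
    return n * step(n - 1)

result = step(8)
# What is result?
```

step(8) = 8 * 7 * 6 * 5 * 4 * 3 * 2 * 1 = 40320

Answer: 40320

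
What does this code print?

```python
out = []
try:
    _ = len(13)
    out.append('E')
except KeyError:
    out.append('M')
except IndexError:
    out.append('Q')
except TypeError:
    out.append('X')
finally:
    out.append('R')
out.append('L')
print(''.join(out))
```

Execution trace: 'X' (except TypeError) → 'R' (finally) → 'L' (after the try/except). Output: XRL

Answer: XRL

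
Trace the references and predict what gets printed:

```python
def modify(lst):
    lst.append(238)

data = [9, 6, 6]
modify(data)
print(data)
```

Key concept: function modifies passed list.
Step by step:
`data = [9, 6, 6]` → data = [9, 6, 6]
`modify(data)` → data = [9, 6, 6, 238]
`print(data)` → prints [9, 6, 6, 238]

Answer: [9, 6, 6, 238]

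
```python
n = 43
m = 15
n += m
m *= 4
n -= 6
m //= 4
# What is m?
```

Trace:
`n = 43` → n = 43
`m = 15` → m = 15
`n += m` → n = 58
`m *= 4` → m = 60
`n -= 6` → n = 52
`m //= 4` → m = 15
So m = 15

Answer: 15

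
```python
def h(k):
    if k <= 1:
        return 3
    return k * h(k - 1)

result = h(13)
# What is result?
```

h(13) = 13 * 12 * 11 * 10 * 9 * 8 * 7 * 6 * 5 * 4 * 3 * 2 * 3 = 18681062400

Answer: 18681062400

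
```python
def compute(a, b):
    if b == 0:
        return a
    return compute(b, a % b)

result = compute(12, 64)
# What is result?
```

compute(12, 64) -> compute(64, 12) -> compute(12, 4) -> compute(4, 0) -> 4

Answer: 4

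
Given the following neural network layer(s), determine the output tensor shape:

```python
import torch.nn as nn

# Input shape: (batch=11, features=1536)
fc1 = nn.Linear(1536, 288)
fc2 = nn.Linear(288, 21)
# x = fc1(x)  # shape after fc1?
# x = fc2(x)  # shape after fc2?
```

Input: (11, 1536) -> after fc1: (11, 288) -> Output: (11, 21)

Answer: (11, 21)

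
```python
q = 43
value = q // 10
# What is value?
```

Trace:
`q = 43` → q = 43
`value = q // 10` → value = 4
So value = 4

Answer: 4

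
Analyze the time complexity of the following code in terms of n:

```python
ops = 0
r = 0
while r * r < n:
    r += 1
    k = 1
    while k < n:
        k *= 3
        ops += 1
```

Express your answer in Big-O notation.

Each loop level contributes: √n × log n. Multiplying the contributions gives O(√n log n).

Answer: O(√n log n)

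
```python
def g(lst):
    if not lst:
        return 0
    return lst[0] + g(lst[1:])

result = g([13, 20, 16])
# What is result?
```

13 + 20 + 16 + 0 = 49

Answer: 49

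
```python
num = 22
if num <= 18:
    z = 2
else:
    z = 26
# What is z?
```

Trace:
`num = 22` → num = 22
`if num <= 18: ...` → num <= 18 is False, take else branch → z = 26
So z = 26

Answer: 26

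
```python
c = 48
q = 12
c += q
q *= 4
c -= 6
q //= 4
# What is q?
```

Trace:
`c = 48` → c = 48
`q = 12` → q = 12
`c += q` → c = 60
`q *= 4` → q = 48
`c -= 6` → c = 54
`q //= 4` → q = 12
So q = 12

Answer: 12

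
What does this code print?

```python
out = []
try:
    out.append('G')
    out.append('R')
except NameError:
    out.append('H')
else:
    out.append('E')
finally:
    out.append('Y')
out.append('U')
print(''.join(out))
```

Execution trace: 'G' (try body) → 'R' (try body, no exception) → 'E' (else) → 'Y' (finally) → 'U' (after the try/except). Output: GREYU

Answer: GREYU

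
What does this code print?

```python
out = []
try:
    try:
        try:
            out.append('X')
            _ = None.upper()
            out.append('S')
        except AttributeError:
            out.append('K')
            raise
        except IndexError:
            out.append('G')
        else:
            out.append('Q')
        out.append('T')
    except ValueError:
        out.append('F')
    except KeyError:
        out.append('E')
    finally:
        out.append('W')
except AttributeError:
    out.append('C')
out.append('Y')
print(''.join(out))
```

Execution trace: 'X' (inner try body) → 'K' (inner except AttributeError) → 'W' (finally) → 'C' (outer except AttributeError) → 'Y' (after the try/except). Output: XKWCY

Answer: XKWCY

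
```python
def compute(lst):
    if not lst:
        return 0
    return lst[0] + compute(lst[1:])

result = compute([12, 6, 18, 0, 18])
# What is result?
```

12 + 6 + 18 + 0 + 18 + 0 = 54

Answer: 54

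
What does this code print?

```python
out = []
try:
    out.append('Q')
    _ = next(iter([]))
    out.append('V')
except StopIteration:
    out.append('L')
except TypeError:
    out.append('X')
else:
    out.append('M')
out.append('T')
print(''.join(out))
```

Execution trace: 'Q' (try body) → 'L' (except StopIteration) → 'T' (after the try/except). Output: QLT

Answer: QLT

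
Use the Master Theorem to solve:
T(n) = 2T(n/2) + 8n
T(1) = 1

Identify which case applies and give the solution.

a=2, b=2, f(n)=8n. log_2(2) = 1. Since c=1 = 1, Case 2 applies: T(n) = Θ(n^log_b(a) · log n) = O(n log n).

Answer: O(n log n) - Case 2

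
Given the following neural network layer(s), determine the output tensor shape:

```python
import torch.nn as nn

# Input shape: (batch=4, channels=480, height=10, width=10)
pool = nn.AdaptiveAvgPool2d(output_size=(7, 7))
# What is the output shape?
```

Input: (4, 480, 10, 10) -> Output: (4, 480, 7, 7)

Answer: (4, 480, 7, 7)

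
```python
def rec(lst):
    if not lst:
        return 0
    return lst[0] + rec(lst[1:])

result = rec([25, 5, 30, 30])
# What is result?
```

25 + 5 + 30 + 30 + 0 = 90

Answer: 90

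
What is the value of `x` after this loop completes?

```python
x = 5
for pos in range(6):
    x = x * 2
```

Multiply by 2, 6 times: 5 * 2^6 = 320
`x` takes the values: 5 → 10 → 20 → 40 → 80 → 160 → 320

Answer: 320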